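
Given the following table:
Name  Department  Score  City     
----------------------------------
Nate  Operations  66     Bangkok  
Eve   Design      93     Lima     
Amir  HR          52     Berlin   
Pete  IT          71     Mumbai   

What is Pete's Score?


Row 4: Pete
Score = 71

ANSWER: 71


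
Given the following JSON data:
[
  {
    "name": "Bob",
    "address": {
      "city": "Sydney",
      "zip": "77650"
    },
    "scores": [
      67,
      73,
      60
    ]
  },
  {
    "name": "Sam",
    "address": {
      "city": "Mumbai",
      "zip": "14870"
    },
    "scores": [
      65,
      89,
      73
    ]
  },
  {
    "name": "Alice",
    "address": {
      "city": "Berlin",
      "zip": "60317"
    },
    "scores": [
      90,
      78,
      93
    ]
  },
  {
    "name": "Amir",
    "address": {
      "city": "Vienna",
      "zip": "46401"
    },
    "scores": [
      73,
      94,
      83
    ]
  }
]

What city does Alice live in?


Path: records[2].address.city
Value: Berlin

ANSWER: Berlin


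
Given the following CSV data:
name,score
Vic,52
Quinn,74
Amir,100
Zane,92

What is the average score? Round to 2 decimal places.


Scores: 52, 74, 100, 92
Sum = 318
Count = 4
Average = 318 / 4 = 79.50

ANSWER: 79.50


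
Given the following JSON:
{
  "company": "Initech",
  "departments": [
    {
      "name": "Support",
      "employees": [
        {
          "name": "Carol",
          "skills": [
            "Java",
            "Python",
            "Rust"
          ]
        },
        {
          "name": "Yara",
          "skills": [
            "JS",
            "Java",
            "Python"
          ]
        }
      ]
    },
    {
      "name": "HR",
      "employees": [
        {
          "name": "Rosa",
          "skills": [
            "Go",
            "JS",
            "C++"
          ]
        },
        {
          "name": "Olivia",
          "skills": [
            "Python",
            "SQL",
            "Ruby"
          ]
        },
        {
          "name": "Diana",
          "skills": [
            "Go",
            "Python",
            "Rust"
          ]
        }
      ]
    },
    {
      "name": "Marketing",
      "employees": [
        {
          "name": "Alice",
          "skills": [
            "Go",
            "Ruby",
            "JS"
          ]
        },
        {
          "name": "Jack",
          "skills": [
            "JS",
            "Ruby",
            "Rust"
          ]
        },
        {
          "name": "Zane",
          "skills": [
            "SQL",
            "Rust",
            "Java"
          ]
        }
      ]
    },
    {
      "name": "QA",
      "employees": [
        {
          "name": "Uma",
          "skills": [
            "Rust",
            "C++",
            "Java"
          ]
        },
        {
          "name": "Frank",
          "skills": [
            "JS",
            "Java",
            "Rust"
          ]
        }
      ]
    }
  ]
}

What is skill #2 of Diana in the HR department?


Path: departments[1].employees[2].skills[1]
Value: Python

ANSWER: Python


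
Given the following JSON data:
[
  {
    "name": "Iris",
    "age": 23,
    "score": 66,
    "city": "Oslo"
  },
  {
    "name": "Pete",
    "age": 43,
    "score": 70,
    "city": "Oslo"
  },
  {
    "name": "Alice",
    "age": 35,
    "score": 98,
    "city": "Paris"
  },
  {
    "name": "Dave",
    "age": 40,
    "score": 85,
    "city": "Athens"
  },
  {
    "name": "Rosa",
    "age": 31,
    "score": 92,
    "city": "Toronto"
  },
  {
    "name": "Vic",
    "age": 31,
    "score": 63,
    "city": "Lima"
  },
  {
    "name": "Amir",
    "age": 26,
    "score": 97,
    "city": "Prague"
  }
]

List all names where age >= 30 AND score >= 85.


Checking both conditions:
  Iris (age=23, score=66) -> no
  Pete (age=43, score=70) -> no
  Alice (age=35, score=98) -> YES
  Dave (age=40, score=85) -> YES
  Rosa (age=31, score=92) -> YES
  Vic (age=31, score=63) -> no
  Amir (age=26, score=97) -> no


ANSWER: Alice, Dave, Rosa


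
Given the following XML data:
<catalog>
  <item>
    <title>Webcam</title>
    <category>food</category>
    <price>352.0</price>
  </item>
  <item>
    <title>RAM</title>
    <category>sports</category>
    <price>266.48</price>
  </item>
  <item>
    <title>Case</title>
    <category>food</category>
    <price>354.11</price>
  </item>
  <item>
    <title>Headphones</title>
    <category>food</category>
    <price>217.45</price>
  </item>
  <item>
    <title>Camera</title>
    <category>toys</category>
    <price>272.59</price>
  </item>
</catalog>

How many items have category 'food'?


Scanning <item> elements for <category>food</category>:
  Item 1: Webcam -> MATCH
  Item 3: Case -> MATCH
  Item 4: Headphones -> MATCH
Count: 3

ANSWER: 3


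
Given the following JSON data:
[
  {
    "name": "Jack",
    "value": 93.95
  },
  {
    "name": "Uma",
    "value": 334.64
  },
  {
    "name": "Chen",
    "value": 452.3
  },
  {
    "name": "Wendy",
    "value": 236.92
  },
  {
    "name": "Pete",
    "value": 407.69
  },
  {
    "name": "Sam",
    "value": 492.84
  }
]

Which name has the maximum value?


Comparing values:
  Jack: 93.95
  Uma: 334.64
  Chen: 452.3
  Wendy: 236.92
  Pete: 407.69
  Sam: 492.84
Maximum: Sam (492.84)

ANSWER: Sam


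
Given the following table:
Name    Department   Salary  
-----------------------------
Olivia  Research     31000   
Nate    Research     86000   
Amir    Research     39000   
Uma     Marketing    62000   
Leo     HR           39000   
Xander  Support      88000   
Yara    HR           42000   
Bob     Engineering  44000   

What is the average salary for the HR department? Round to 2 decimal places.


HR department members:
  Leo: 39000
  Yara: 42000
Sum = 81000
Count = 2
Average = 81000 / 2 = 40500.00

ANSWER: 40500.00


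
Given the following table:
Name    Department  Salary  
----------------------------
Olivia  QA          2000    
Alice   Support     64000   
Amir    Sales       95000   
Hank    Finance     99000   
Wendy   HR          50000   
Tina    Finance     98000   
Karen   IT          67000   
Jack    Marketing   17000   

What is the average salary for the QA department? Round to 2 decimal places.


QA department members:
  Olivia: 2000
Sum = 2000
Count = 1
Average = 2000 / 1 = 2000.00

ANSWER: 2000.00


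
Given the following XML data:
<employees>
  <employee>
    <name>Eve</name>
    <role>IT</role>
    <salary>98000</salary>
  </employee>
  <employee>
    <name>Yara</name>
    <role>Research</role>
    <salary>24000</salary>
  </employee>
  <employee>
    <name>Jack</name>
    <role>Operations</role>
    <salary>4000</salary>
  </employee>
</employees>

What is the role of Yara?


Searching for <employee> with <name>Yara</name>
Found at position 2
<role>Research</role>

ANSWER: Research


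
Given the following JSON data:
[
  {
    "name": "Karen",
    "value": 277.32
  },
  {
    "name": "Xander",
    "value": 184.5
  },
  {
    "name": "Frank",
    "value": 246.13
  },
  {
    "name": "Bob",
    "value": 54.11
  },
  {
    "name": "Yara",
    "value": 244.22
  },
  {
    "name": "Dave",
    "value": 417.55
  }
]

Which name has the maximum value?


Comparing values:
  Karen: 277.32
  Xander: 184.5
  Frank: 246.13
  Bob: 54.11
  Yara: 244.22
  Dave: 417.55
Maximum: Dave (417.55)

ANSWER: Dave


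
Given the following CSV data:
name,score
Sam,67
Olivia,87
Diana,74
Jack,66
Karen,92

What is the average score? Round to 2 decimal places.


Scores: 67, 87, 74, 66, 92
Sum = 386
Count = 5
Average = 386 / 5 = 77.20

ANSWER: 77.20


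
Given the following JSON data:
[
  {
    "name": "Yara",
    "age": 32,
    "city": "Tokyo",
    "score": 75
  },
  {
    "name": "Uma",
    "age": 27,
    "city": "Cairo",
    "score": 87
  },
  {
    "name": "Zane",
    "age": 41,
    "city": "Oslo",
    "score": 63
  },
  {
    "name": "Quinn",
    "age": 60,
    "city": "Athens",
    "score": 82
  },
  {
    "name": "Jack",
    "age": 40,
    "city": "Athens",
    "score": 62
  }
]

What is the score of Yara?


Looking up record where name = Yara
Record index: 0
Field 'score' = 75

ANSWER: 75


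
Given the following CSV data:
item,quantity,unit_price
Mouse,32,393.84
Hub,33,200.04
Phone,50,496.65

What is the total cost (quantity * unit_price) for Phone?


Row: Phone
quantity = 50
unit_price = 496.65
total = 50 * 496.65 = 24832.5

ANSWER: 24832.5


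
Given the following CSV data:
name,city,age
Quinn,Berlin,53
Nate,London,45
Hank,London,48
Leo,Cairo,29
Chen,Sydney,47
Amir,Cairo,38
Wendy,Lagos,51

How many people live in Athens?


Scanning city column for 'Athens':
Total matches: 0

ANSWER: 0


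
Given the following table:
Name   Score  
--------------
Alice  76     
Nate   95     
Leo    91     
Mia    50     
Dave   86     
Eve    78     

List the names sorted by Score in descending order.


Sorting by Score (descending):
  Nate: 95
  Leo: 91
  Dave: 86
  Eve: 78
  Alice: 76
  Mia: 50


ANSWER: Nate, Leo, Dave, Eve, Alice, Mia


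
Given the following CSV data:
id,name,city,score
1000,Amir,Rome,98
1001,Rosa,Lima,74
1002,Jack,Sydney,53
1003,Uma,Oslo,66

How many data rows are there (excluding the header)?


Counting rows (excluding header):
Header: id,name,city,score
Data rows: 4

ANSWER: 4


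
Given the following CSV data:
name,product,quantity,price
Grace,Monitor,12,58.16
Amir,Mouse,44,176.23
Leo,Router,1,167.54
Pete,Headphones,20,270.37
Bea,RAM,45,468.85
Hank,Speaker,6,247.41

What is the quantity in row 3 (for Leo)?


Row 3: Leo
Column 'quantity' = 1

ANSWER: 1


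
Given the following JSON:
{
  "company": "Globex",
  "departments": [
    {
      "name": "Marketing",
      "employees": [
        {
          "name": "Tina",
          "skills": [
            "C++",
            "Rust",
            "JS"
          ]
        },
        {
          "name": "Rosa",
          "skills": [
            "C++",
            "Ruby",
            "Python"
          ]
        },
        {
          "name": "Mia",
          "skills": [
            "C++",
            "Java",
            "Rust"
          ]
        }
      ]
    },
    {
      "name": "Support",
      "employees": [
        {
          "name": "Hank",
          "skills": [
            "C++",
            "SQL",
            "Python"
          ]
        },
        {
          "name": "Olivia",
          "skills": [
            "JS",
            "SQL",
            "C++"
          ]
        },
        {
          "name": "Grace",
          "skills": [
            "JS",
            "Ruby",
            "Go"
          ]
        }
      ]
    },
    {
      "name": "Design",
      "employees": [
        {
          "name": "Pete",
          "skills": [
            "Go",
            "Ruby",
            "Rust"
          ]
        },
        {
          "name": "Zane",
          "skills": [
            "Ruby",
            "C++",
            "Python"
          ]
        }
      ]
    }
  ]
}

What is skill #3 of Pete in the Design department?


Path: departments[2].employees[0].skills[2]
Value: Rust

ANSWER: Rust


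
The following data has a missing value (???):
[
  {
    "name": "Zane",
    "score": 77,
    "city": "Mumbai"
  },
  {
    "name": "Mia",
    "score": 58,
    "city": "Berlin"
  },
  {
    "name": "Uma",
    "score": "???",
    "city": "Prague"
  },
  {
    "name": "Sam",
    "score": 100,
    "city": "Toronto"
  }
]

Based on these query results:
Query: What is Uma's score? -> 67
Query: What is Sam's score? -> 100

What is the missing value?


The missing value is Uma's score
From query: Uma's score = 67

ANSWER: 67


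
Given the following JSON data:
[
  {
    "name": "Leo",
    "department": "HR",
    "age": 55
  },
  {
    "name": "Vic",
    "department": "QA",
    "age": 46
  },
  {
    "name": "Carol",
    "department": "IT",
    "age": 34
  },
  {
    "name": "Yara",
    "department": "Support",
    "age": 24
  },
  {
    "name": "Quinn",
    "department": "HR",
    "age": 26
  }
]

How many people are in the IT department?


Scanning records for department = IT
  Record 2: Carol
Count: 1

ANSWER: 1


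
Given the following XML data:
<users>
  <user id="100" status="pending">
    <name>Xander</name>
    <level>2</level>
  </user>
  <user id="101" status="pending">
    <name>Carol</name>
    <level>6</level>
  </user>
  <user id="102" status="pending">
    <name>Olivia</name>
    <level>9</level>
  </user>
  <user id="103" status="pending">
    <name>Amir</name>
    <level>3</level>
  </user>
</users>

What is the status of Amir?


Finding user with name = Amir
user id="103" status="pending"

ANSWER: pending


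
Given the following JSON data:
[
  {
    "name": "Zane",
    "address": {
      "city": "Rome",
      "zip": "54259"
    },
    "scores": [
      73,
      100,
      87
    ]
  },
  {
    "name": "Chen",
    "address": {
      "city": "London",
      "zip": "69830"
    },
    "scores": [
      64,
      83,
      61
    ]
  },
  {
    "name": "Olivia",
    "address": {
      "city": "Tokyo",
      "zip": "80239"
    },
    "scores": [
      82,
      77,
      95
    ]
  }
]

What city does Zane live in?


Path: records[0].address.city
Value: Rome

ANSWER: Rome


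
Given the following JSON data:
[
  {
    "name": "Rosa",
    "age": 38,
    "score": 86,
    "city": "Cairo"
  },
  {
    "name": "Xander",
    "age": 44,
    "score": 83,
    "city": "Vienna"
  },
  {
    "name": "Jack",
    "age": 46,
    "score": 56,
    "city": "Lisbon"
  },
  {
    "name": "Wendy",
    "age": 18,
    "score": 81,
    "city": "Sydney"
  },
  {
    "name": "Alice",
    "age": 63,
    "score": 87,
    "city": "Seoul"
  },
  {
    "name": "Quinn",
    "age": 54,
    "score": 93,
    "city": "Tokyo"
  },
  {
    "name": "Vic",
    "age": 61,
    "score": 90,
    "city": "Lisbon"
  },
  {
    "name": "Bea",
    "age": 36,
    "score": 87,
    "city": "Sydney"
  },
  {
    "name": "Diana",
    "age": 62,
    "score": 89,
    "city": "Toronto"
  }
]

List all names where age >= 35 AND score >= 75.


Checking both conditions:
  Rosa (age=38, score=86) -> YES
  Xander (age=44, score=83) -> YES
  Jack (age=46, score=56) -> no
  Wendy (age=18, score=81) -> no
  Alice (age=63, score=87) -> YES
  Quinn (age=54, score=93) -> YES
  Vic (age=61, score=90) -> YES
  Bea (age=36, score=87) -> YES
  Diana (age=62, score=89) -> YES


ANSWER: Rosa, Xander, Alice, Quinn, Vic, Bea, Diana


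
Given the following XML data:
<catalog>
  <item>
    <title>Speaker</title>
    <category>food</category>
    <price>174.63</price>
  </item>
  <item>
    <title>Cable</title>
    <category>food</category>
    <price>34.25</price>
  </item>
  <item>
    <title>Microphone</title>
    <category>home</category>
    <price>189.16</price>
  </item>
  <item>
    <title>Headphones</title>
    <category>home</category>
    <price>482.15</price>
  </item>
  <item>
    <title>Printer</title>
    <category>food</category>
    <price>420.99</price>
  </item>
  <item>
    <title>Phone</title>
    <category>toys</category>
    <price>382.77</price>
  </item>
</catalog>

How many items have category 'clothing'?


Scanning <item> elements for <category>clothing</category>:
Count: 0

ANSWER: 0


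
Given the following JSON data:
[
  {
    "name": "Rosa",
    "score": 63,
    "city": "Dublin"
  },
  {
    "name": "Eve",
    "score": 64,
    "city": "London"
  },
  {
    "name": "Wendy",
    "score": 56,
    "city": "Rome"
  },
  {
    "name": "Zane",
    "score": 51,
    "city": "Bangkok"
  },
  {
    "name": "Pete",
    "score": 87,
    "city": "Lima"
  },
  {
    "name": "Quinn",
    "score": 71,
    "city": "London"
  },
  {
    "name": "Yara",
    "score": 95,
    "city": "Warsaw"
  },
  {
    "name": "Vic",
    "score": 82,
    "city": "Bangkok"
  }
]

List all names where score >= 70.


Filtering records where score >= 70:
  Rosa (score=63) -> no
  Eve (score=64) -> no
  Wendy (score=56) -> no
  Zane (score=51) -> no
  Pete (score=87) -> YES
  Quinn (score=71) -> YES
  Yara (score=95) -> YES
  Vic (score=82) -> YES


ANSWER: Pete, Quinn, Yara, Vic


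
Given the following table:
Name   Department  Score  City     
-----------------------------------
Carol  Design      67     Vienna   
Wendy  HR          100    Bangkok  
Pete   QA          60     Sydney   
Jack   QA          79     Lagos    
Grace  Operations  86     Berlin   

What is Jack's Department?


Row 4: Jack
Department = QA

ANSWER: QA


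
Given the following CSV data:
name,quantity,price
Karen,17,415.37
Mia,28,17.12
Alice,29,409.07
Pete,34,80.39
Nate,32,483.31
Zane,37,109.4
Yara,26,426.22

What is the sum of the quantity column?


Values in 'quantity' column:
  Row 1: 17
  Row 2: 28
  Row 3: 29
  Row 4: 34
  Row 5: 32
  Row 6: 37
  Row 7: 26
Sum = 17 + 28 + 29 + 34 + 32 + 37 + 26 = 203

ANSWER: 203


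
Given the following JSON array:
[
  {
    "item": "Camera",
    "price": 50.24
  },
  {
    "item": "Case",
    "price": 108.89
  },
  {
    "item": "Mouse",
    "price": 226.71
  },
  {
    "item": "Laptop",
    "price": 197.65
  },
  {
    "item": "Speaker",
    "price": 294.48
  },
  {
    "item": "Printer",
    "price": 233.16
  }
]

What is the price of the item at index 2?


Array index 2 -> Mouse
price = 226.71

ANSWER: 226.71


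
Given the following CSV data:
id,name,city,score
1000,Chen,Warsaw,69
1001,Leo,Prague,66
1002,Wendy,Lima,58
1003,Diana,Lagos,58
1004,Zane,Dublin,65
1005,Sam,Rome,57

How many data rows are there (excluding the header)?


Counting rows (excluding header):
Header: id,name,city,score
Data rows: 6

ANSWER: 6


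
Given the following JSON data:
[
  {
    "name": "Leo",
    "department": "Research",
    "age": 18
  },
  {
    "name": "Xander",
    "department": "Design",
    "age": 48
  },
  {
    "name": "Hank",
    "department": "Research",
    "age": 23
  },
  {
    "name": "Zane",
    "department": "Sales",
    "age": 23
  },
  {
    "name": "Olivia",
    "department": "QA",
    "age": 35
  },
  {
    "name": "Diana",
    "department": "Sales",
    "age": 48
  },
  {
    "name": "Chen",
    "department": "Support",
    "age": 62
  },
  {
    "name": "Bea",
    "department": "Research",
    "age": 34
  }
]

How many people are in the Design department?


Scanning records for department = Design
  Record 1: Xander
Count: 1

ANSWER: 1


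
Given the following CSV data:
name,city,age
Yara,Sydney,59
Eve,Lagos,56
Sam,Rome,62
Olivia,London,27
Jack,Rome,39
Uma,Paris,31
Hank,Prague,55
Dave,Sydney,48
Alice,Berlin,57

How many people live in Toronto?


Scanning city column for 'Toronto':
Total matches: 0

ANSWER: 0


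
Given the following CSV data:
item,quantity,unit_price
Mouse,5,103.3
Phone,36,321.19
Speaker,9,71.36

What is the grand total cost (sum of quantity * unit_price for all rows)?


Computing row totals:
  Mouse: 5 * 103.3 = 516.5
  Phone: 36 * 321.19 = 11562.84
  Speaker: 9 * 71.36 = 642.24
Grand total = 516.5 + 11562.84 + 642.24 = 12721.58

ANSWER: 12721.58


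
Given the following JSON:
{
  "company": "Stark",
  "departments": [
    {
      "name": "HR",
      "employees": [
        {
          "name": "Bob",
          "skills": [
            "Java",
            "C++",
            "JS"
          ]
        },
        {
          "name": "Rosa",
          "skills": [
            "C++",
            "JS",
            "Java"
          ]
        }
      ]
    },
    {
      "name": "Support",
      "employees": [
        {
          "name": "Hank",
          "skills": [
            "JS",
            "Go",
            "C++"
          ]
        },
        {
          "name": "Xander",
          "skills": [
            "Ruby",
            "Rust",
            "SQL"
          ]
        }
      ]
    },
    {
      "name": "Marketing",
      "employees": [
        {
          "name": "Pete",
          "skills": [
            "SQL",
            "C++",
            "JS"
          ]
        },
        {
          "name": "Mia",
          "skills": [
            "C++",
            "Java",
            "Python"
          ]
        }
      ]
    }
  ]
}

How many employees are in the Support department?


Path: departments[1].employees
Count: 2

ANSWER: 2


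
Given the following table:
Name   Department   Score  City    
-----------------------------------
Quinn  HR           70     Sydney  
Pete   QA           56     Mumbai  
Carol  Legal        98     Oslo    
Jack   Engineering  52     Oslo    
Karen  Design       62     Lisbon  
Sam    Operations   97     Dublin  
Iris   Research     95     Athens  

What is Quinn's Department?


Row 1: Quinn
Department = HR

ANSWER: HR


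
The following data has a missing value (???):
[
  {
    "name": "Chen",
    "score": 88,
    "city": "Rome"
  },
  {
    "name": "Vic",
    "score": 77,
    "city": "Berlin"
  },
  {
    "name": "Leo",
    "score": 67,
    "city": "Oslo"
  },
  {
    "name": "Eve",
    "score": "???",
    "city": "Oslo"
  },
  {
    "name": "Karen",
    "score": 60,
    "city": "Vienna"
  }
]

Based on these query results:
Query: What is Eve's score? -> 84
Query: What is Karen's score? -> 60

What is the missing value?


The missing value is Eve's score
From query: Eve's score = 84

ANSWER: 84


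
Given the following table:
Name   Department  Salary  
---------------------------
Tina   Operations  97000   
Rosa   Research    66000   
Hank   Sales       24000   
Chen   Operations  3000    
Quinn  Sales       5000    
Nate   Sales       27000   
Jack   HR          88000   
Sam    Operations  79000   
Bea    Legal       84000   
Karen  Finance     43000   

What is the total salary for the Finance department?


Finance department members:
  Karen: 43000
Total = 43000 = 43000

ANSWER: 43000


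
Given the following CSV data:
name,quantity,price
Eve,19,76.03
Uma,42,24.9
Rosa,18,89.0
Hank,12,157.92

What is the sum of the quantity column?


Values in 'quantity' column:
  Row 1: 19
  Row 2: 42
  Row 3: 18
  Row 4: 12
Sum = 19 + 42 + 18 + 12 = 91

ANSWER: 91


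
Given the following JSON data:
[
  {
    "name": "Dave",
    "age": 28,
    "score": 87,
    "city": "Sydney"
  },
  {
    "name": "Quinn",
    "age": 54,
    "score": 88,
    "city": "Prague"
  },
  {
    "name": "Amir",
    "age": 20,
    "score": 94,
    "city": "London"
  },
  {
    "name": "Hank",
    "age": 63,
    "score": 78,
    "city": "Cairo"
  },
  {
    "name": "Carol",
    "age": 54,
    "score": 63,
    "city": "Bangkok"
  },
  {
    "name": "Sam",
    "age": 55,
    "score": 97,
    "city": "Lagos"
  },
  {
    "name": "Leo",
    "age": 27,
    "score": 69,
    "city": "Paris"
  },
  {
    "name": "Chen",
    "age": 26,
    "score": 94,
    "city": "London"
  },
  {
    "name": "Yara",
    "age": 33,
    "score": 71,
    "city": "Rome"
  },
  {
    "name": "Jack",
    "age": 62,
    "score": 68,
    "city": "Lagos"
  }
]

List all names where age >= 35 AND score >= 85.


Checking both conditions:
  Dave (age=28, score=87) -> no
  Quinn (age=54, score=88) -> YES
  Amir (age=20, score=94) -> no
  Hank (age=63, score=78) -> no
  Carol (age=54, score=63) -> no
  Sam (age=55, score=97) -> YES
  Leo (age=27, score=69) -> no
  Chen (age=26, score=94) -> no
  Yara (age=33, score=71) -> no
  Jack (age=62, score=68) -> no


ANSWER: Quinn, Sam


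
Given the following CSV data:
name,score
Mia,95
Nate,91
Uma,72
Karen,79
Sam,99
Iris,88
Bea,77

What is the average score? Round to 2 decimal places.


Scores: 95, 91, 72, 79, 99, 88, 77
Sum = 601
Count = 7
Average = 601 / 7 = 85.86

ANSWER: 85.86


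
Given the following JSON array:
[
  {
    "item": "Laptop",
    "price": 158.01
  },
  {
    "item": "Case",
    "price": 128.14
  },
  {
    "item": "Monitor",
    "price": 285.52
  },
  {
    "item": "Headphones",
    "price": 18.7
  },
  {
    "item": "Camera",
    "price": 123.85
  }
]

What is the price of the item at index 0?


Array index 0 -> Laptop
price = 158.01

ANSWER: 158.01


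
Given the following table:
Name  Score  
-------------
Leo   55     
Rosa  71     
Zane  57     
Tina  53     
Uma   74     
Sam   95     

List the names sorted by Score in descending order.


Sorting by Score (descending):
  Sam: 95
  Uma: 74
  Rosa: 71
  Zane: 57
  Leo: 55
  Tina: 53


ANSWER: Sam, Uma, Rosa, Zane, Leo, Tina


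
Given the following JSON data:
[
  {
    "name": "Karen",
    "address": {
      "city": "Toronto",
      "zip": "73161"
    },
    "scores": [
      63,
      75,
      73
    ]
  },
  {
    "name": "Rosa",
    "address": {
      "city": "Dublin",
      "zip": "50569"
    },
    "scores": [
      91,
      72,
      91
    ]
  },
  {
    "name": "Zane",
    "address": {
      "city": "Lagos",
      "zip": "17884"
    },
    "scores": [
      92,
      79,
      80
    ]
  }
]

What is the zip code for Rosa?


Path: records[1].address.zip
Value: 50569

ANSWER: 50569


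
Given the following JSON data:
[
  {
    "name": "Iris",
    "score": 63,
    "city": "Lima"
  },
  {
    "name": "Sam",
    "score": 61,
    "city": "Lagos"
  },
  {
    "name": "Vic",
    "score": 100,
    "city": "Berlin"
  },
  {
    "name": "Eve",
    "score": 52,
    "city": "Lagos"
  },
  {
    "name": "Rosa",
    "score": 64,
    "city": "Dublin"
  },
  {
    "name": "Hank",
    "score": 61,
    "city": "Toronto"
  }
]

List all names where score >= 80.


Filtering records where score >= 80:
  Iris (score=63) -> no
  Sam (score=61) -> no
  Vic (score=100) -> YES
  Eve (score=52) -> no
  Rosa (score=64) -> no
  Hank (score=61) -> no


ANSWER: Vic


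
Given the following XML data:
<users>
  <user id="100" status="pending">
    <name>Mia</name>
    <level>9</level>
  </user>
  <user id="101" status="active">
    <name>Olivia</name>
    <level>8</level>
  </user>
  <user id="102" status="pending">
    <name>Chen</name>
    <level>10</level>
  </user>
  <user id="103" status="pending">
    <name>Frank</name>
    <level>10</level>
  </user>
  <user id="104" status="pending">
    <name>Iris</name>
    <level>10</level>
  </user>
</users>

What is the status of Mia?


Finding user with name = Mia
user id="100" status="pending"

ANSWER: pending


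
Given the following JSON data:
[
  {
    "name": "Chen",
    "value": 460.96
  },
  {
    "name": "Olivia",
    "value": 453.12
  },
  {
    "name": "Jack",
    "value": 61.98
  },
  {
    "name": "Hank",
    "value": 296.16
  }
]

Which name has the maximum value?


Comparing values:
  Chen: 460.96
  Olivia: 453.12
  Jack: 61.98
  Hank: 296.16
Maximum: Chen (460.96)

ANSWER: Chen


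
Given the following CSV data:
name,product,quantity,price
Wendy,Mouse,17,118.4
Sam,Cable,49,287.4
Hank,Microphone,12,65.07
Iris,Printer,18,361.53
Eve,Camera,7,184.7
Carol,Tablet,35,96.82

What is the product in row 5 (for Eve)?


Row 5: Eve
Column 'product' = Camera

ANSWER: Camera


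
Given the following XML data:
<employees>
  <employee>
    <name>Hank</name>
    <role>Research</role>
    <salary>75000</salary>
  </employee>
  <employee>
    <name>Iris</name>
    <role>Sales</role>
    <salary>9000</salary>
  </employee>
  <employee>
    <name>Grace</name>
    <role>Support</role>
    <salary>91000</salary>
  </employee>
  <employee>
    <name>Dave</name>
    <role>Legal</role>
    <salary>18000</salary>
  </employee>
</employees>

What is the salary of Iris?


Searching for <employee> with <name>Iris</name>
Found at position 2
<salary>9000</salary>

ANSWER: 9000


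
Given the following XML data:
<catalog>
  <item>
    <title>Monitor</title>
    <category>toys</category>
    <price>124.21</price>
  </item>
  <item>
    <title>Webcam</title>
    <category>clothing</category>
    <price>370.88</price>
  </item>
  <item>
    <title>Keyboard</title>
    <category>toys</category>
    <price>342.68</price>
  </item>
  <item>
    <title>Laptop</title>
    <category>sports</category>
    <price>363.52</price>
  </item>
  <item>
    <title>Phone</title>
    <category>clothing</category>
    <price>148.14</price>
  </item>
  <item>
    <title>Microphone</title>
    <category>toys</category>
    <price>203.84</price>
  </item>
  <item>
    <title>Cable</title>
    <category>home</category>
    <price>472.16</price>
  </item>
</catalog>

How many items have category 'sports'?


Scanning <item> elements for <category>sports</category>:
  Item 4: Laptop -> MATCH
Count: 1

ANSWER: 1


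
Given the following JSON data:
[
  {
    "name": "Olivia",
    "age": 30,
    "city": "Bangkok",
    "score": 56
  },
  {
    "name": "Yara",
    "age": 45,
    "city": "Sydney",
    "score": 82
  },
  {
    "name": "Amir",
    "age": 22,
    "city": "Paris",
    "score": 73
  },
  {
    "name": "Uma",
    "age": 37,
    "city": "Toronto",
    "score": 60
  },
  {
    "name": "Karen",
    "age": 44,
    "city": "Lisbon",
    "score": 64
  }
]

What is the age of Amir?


Looking up record where name = Amir
Record index: 2
Field 'age' = 22

ANSWER: 22


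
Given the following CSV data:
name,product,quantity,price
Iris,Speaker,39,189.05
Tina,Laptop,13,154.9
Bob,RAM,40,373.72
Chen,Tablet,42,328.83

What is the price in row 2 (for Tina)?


Row 2: Tina
Column 'price' = 154.9

ANSWER: 154.9


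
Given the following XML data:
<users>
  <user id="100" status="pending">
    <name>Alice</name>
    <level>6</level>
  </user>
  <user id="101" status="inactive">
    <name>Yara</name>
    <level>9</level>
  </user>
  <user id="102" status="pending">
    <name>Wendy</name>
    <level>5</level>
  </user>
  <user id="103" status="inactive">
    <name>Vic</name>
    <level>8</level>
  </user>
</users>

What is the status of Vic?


Finding user with name = Vic
user id="103" status="inactive"

ANSWER: inactive


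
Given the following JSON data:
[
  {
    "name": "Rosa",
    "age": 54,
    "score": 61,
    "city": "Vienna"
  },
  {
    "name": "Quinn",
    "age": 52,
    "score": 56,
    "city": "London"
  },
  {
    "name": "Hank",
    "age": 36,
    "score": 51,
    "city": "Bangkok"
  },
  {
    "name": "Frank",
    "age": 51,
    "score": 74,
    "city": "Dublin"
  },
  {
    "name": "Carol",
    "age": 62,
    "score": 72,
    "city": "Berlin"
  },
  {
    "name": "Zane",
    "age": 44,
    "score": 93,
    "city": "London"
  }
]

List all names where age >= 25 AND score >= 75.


Checking both conditions:
  Rosa (age=54, score=61) -> no
  Quinn (age=52, score=56) -> no
  Hank (age=36, score=51) -> no
  Frank (age=51, score=74) -> no
  Carol (age=62, score=72) -> no
  Zane (age=44, score=93) -> YES


ANSWER: Zane


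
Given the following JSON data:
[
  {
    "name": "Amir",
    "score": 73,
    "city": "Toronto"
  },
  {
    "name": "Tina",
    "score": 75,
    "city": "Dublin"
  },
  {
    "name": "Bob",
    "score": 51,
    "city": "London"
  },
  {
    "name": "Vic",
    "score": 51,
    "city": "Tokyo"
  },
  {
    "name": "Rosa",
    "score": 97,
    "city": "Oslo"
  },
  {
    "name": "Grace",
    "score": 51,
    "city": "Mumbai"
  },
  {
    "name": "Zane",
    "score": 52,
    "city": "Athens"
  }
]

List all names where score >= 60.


Filtering records where score >= 60:
  Amir (score=73) -> YES
  Tina (score=75) -> YES
  Bob (score=51) -> no
  Vic (score=51) -> no
  Rosa (score=97) -> YES
  Grace (score=51) -> no
  Zane (score=52) -> no


ANSWER: Amir, Tina, Rosa


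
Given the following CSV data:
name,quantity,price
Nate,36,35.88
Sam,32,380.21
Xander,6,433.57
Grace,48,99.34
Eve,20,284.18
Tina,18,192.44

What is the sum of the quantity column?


Values in 'quantity' column:
  Row 1: 36
  Row 2: 32
  Row 3: 6
  Row 4: 48
  Row 5: 20
  Row 6: 18
Sum = 36 + 32 + 6 + 48 + 20 + 18 = 160

ANSWER: 160


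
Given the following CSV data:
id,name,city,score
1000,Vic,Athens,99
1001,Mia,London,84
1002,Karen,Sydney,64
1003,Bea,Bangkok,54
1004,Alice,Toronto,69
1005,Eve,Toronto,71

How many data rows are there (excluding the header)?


Counting rows (excluding header):
Header: id,name,city,score
Data rows: 6

ANSWER: 6


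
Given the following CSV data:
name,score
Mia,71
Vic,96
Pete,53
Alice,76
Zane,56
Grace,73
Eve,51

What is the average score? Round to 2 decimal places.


Scores: 71, 96, 53, 76, 56, 73, 51
Sum = 476
Count = 7
Average = 476 / 7 = 68.00

ANSWER: 68.00


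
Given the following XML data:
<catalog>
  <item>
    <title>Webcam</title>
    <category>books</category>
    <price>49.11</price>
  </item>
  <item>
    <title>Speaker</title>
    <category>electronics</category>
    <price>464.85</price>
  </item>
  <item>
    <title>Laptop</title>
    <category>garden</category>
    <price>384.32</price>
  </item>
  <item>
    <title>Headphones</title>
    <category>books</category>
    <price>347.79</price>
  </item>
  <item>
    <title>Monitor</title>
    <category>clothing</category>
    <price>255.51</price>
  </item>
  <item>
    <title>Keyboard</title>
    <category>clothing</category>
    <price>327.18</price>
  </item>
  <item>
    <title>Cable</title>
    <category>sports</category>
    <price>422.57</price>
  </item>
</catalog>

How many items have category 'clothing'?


Scanning <item> elements for <category>clothing</category>:
  Item 5: Monitor -> MATCH
  Item 6: Keyboard -> MATCH
Count: 2

ANSWER: 2


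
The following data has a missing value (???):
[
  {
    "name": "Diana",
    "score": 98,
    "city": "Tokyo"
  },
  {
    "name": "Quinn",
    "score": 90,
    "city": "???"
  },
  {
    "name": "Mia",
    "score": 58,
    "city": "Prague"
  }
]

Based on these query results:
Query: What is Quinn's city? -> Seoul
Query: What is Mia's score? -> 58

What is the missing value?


The missing value is Quinn's city
From query: Quinn's city = Seoul

ANSWER: Seoul


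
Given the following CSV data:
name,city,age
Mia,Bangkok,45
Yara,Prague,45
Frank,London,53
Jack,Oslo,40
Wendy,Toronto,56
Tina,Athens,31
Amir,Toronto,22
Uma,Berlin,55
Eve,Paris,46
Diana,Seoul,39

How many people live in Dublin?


Scanning city column for 'Dublin':
Total matches: 0

ANSWER: 0


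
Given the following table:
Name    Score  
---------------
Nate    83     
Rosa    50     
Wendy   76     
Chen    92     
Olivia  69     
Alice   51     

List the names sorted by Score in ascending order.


Sorting by Score (ascending):
  Rosa: 50
  Alice: 51
  Olivia: 69
  Wendy: 76
  Nate: 83
  Chen: 92


ANSWER: Rosa, Alice, Olivia, Wendy, Nate, Chen


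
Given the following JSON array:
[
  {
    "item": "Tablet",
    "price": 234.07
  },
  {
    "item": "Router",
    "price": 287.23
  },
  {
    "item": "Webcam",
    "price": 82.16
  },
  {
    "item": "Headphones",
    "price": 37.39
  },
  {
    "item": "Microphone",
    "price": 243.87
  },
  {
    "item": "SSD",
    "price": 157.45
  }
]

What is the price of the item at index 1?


Array index 1 -> Router
price = 287.23

ANSWER: 287.23


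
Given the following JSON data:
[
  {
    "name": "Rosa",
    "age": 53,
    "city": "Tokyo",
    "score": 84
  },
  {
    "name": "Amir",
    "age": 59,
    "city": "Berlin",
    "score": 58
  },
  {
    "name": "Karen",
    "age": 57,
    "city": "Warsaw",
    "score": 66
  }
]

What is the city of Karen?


Looking up record where name = Karen
Record index: 2
Field 'city' = Warsaw

ANSWER: Warsaw


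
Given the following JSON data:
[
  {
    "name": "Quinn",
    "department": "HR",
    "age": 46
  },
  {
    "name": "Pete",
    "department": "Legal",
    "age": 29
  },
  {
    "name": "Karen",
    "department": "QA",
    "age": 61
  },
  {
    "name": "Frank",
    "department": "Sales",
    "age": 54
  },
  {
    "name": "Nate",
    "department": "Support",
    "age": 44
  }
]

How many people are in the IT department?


Scanning records for department = IT
  No matches found
Count: 0

ANSWER: 0


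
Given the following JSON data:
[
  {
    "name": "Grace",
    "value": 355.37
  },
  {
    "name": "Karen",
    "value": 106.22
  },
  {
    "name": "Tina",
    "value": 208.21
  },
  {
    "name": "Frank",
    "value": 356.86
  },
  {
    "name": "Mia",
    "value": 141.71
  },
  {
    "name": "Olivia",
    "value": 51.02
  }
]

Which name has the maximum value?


Comparing values:
  Grace: 355.37
  Karen: 106.22
  Tina: 208.21
  Frank: 356.86
  Mia: 141.71
  Olivia: 51.02
Maximum: Frank (356.86)

ANSWER: Frank


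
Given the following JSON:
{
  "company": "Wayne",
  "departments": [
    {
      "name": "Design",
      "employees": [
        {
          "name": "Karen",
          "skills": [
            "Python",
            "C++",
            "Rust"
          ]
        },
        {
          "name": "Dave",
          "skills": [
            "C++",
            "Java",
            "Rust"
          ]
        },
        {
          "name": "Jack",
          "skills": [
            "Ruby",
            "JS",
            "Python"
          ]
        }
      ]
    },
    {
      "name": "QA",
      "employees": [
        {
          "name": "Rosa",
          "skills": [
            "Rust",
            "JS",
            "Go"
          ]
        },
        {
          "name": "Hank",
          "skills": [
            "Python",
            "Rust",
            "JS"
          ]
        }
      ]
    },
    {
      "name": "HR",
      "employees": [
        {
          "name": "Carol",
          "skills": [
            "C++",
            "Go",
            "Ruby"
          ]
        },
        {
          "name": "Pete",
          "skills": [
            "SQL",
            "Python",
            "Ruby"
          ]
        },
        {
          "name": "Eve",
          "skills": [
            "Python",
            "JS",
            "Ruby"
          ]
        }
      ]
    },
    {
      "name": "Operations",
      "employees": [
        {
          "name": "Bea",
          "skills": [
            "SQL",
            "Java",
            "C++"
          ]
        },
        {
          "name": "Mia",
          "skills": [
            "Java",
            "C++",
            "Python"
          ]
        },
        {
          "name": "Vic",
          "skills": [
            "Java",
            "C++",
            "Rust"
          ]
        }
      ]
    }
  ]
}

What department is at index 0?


Path: departments[0].name
Value: Design

ANSWER: Design


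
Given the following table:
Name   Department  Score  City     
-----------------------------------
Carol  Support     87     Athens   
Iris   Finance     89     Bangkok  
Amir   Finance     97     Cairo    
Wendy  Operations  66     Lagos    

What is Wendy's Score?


Row 4: Wendy
Score = 66

ANSWER: 66


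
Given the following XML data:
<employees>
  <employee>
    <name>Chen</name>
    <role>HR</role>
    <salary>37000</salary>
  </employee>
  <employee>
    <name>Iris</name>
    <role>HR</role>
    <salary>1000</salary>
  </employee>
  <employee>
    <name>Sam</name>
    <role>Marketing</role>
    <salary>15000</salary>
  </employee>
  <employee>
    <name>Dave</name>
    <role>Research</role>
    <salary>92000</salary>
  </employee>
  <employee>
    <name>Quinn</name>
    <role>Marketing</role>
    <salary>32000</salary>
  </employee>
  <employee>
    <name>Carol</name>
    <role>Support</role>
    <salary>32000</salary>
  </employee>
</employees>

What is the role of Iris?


Searching for <employee> with <name>Iris</name>
Found at position 2
<role>HR</role>

ANSWER: HR


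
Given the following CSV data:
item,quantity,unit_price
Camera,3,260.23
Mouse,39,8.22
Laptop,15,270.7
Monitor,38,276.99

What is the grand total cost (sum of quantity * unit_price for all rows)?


Computing row totals:
  Camera: 3 * 260.23 = 780.69
  Mouse: 39 * 8.22 = 320.58
  Laptop: 15 * 270.7 = 4060.5
  Monitor: 38 * 276.99 = 10525.62
Grand total = 780.69 + 320.58 + 4060.5 + 10525.62 = 15687.39

ANSWER: 15687.39


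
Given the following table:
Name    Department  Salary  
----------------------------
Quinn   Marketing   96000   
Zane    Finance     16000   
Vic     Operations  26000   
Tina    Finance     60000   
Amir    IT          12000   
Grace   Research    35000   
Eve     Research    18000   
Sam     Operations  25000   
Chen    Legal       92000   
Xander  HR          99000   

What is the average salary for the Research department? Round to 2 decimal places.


Research department members:
  Grace: 35000
  Eve: 18000
Sum = 53000
Count = 2
Average = 53000 / 2 = 26500.00

ANSWER: 26500.00
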